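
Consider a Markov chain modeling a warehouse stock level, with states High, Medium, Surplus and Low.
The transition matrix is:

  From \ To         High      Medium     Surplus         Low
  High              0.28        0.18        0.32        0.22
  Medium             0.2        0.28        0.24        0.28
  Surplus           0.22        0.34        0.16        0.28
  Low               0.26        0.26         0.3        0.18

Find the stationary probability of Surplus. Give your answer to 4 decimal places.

Let the stationary distribution be π with π = πP and π_1 + π_2 + π_3 + π_4 = 1.
π_1 = 0.28·π_1 + 0.2·π_2 + 0.22·π_3 + 0.26·π_4
π_2 = 0.18·π_1 + 0.28·π_2 + 0.34·π_3 + 0.26·π_4
π_3 = 0.32·π_1 + 0.24·π_2 + 0.16·π_3 + 0.3·π_4
Solving with the normalization constraint gives π = (0.2387, 0.2665, 0.2533, 0.2415).
So the stationary probability of Surplus is 0.2533.

0.2533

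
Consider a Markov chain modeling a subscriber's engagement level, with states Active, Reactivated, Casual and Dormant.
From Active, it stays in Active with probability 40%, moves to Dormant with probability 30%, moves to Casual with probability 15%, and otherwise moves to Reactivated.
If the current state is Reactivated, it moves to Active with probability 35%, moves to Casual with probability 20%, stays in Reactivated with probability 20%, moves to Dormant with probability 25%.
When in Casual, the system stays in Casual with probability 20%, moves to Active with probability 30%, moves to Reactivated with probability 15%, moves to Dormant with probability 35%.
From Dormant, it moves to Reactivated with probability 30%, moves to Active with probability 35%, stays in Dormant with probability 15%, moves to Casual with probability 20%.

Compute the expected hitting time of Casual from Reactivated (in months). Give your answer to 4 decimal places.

Let t(s) be the expected number of months to first reach Casual from state s, with t(Casual) = 0. Conditioning on the first month:
t(Active) = 1 + 0.4·t(Active) + 0.15·t(Reactivated) + 0.3·t(Dormant)
t(Reactivated) = 1 + 0.35·t(Active) + 0.2·t(Reactivated) + 0.25·t(Dormant)
t(Dormant) = 1 + 0.35·t(Active) + 0.3·t(Reactivated) + 0.15·t(Dormant)
Solving: t(Active) = 5.7971, t(Reactivated) = 5.5072, t(Dormant) = 5.5072.
Expected months from Reactivated to Casual: 5.5072.

5.5072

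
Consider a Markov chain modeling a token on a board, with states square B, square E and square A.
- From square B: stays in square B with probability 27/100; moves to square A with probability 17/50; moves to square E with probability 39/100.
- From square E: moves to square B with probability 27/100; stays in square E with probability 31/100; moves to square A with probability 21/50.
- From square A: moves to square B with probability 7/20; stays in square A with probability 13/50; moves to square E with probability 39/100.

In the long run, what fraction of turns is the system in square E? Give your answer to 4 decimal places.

Let the stationary distribution be π with π = πP and π_1 + π_2 + π_3 = 1.
π_1 = 0.27·π_1 + 0.27·π_2 + 0.35·π_3
π_2 = 0.39·π_1 + 0.31·π_2 + 0.39·π_3
Solving with the normalization constraint gives π = (0.2973, 0.3611, 0.3416).
So the stationary probability of square E is 0.3611.

0.3611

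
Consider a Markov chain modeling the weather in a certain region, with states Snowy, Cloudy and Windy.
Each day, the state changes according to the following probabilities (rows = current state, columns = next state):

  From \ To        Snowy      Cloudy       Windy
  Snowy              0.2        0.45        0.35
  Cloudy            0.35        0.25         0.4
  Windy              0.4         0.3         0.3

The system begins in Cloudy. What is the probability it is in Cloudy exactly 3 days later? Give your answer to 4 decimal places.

0.3306

Propagate the distribution vector 3 days from Cloudy.
After 0 days: (0.0000, 1.0000, 0.0000)
After 1 day: (0.3500, 0.2500, 0.4000)
After 2 days: (0.3175, 0.3400, 0.3425)
After 3 days: (0.3195, 0.3306, 0.3499)
P(in Cloudy after 3 days) = 0.3306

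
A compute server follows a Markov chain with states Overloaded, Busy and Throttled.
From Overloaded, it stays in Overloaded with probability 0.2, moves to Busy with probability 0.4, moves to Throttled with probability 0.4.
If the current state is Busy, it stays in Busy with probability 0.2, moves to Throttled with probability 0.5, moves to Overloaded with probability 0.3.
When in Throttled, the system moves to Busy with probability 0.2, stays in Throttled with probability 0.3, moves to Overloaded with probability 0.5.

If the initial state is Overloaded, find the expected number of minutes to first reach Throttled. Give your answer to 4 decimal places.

2.3077

Let t(s) be the expected number of minutes to first reach Throttled from state s, with t(Throttled) = 0. Conditioning on the first minute:
t(Overloaded) = 1 + 0.2·t(Overloaded) + 0.4·t(Busy)
t(Busy) = 1 + 0.3·t(Overloaded) + 0.2·t(Busy)
Solving: t(Overloaded) = 2.3077, t(Busy) = 2.1154.
Expected minutes from Overloaded to Throttled: 2.3077.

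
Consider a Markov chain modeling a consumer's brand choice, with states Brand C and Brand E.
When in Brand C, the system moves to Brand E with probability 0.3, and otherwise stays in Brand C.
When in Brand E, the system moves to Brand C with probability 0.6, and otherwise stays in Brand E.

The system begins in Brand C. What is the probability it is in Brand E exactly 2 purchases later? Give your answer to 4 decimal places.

Sum over the intermediate state after 1 purchase:
P = P(Brand C→Brand C)·P(Brand C→Brand E) + P(Brand C→Brand E)·P(Brand E→Brand E)
  = 0.7×0.3 + 0.3×0.4
  = 0.2100 + 0.1200 = 0.3300

0.3300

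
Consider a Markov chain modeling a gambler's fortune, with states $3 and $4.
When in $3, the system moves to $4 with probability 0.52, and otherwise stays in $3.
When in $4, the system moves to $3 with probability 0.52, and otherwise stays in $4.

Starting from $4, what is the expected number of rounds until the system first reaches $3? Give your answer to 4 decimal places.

1.9231

Let t(s) be the expected number of rounds to first reach $3 from state s, with t($3) = 0. Conditioning on the first round:
t($4) = 1 + 0.48·t($4)
Solving: t($4) = 1.9231.
Expected rounds from $4 to $3: 1.9231.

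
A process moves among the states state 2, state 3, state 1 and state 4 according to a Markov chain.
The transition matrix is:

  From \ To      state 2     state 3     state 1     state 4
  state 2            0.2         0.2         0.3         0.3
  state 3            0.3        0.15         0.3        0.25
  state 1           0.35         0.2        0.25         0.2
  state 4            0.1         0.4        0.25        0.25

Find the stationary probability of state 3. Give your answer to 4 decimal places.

0.2378

Let the stationary distribution be π with π = πP and π_1 + π_2 + π_3 + π_4 = 1.
π_1 = 0.2·π_1 + 0.3·π_2 + 0.35·π_3 + 0.1·π_4
π_2 = 0.2·π_1 + 0.15·π_2 + 0.2·π_3 + 0.4·π_4
π_3 = 0.3·π_1 + 0.3·π_2 + 0.25·π_3 + 0.25·π_4
Solving with the normalization constraint gives π = (0.2400, 0.2378, 0.2739, 0.2483).
So the stationary probability of state 3 is 0.2378.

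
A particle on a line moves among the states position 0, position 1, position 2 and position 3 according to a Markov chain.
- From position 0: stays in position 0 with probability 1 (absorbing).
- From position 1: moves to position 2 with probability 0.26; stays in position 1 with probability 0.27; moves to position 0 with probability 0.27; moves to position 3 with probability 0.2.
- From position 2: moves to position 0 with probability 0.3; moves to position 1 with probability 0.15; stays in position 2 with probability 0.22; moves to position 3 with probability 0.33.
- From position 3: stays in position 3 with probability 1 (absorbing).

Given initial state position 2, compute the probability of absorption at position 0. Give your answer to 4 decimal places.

Let h(s) be the probability of absorption at position 0 starting from transient state s. Then h(position 0) = 1 and h(position 3) = 0. By first-step analysis:
h(position 1) = 0.27·1 + 0.27·h(position 1) + 0.26·h(position 2) + 0.2·0
h(position 2) = 0.3·1 + 0.15·h(position 1) + 0.22·h(position 2) + 0.33·0
Solving: h(position 1) = 0.5441, h(position 2) = 0.4893.
Starting from position 2, the probability is 0.4893.

0.4893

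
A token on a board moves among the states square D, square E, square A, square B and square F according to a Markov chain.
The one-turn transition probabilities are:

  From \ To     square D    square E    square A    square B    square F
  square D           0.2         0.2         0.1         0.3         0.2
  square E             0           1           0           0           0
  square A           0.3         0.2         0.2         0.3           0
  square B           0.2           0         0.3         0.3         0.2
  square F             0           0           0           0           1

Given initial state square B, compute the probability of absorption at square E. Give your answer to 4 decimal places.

0.3723

Let h(s) be the probability of absorption at square E starting from transient state s. Then h(square E) = 1 and h(square F) = 0. By first-step analysis:
h(square D) = 0.2·h(square D) + 0.2·1 + 0.1·h(square A) + 0.3·h(square B) + 0.2·0
h(square A) = 0.3·h(square D) + 0.2·1 + 0.2·h(square A) + 0.3·h(square B)
h(square B) = 0.2·h(square D) + 0.3·h(square A) + 0.3·h(square B) + 0.2·0
Solving: h(square D) = 0.4599, h(square A) = 0.5620, h(square B) = 0.3723.
Starting from square B, the probability is 0.3723.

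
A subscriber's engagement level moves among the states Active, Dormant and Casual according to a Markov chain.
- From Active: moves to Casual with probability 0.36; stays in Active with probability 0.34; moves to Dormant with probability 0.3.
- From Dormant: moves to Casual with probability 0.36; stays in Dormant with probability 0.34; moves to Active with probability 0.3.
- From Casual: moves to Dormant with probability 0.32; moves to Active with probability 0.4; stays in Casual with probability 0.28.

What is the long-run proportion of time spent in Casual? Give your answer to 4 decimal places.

Let the stationary distribution be π with π = πP and π_1 + π_2 + π_3 = 1.
π_1 = 0.34·π_1 + 0.3·π_2 + 0.4·π_3
π_2 = 0.3·π_1 + 0.34·π_2 + 0.32·π_3
Solving with the normalization constraint gives π = (0.3472, 0.3194, 0.3333).
So the stationary probability of Casual is 0.3333.

0.3333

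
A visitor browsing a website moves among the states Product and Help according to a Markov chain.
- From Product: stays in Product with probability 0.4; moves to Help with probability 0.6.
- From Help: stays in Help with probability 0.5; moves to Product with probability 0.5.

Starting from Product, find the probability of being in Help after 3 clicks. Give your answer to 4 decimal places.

Propagate the distribution vector 3 clicks from Product.
After 0 clicks: (1.0000, 0.0000)
After 1 click: (0.4000, 0.6000)
After 2 clicks: (0.4600, 0.5400)
After 3 clicks: (0.4540, 0.5460)
P(in Help after 3 clicks) = 0.5460

0.5460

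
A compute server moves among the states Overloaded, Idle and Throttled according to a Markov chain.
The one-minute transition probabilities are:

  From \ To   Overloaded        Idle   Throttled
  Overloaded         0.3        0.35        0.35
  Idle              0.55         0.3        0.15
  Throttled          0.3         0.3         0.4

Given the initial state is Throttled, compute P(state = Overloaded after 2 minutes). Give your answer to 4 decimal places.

Sum over the intermediate state after 1 minute:
P = P(Throttled→Overloaded)·P(Overloaded→Overloaded) + P(Throttled→Idle)·P(Idle→Overloaded) + P(Throttled→Throttled)·P(Throttled→Overloaded)
  = 0.3×0.3 + 0.3×0.55 + 0.4×0.3
  = 0.0900 + 0.1650 + 0.1200 = 0.3750

0.3750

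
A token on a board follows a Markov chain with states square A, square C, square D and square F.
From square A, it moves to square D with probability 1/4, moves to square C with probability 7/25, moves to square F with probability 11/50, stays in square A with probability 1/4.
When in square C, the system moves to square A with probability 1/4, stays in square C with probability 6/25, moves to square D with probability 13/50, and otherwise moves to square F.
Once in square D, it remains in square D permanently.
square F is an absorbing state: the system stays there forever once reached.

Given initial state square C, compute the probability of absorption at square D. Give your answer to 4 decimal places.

0.5150

Let h(s) be the probability of absorption at square D starting from transient state s. Then h(square D) = 1 and h(square F) = 0. By first-step analysis:
h(square A) = 0.25·h(square A) + 0.28·h(square C) + 0.25·1 + 0.22·0
h(square C) = 0.25·h(square A) + 0.24·h(square C) + 0.26·1 + 0.25·0
Solving: h(square A) = 0.5256, h(square C) = 0.5150.
Starting from square C, the probability is 0.5150.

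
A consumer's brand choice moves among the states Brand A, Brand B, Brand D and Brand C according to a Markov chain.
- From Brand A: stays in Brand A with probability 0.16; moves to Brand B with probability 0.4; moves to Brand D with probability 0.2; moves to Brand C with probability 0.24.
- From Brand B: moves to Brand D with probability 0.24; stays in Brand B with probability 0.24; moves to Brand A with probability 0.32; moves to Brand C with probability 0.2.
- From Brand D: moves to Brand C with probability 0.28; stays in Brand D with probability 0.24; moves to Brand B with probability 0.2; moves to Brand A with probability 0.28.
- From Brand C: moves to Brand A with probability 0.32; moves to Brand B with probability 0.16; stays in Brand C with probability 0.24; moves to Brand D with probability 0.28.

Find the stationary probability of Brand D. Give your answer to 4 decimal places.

0.2389

Let the stationary distribution be π with π = πP and π_1 + π_2 + π_3 + π_4 = 1.
π_1 = 0.16·π_1 + 0.32·π_2 + 0.28·π_3 + 0.32·π_4
π_2 = 0.4·π_1 + 0.24·π_2 + 0.2·π_3 + 0.16·π_4
π_3 = 0.2·π_1 + 0.24·π_2 + 0.24·π_3 + 0.28·π_4
Solving with the normalization constraint gives π = (0.2676, 0.2541, 0.2389, 0.2394).
So the stationary probability of Brand D is 0.2389.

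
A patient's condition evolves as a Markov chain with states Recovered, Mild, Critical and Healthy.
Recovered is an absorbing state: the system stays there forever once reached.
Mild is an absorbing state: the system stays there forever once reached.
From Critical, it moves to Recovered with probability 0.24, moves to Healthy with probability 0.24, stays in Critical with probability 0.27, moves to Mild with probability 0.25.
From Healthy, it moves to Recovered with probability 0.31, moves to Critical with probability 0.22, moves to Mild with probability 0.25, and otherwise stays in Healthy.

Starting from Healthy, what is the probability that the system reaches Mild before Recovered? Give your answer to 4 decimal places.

0.4597

Let h(s) be the probability of absorption at Mild starting from transient state s. Then h(Mild) = 1 and h(Recovered) = 0. By first-step analysis:
h(Critical) = 0.24·0 + 0.25·1 + 0.27·h(Critical) + 0.24·h(Healthy)
h(Healthy) = 0.31·0 + 0.25·1 + 0.22·h(Critical) + 0.22·h(Healthy)
Solving: h(Critical) = 0.4936, h(Healthy) = 0.4597.
Starting from Healthy, the probability is 0.4597.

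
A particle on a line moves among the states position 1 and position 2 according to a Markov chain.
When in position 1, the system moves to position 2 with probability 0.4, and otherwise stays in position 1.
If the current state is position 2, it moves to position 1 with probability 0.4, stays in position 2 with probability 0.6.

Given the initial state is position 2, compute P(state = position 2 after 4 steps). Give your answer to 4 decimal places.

0.5008

Propagate the distribution vector 4 steps from position 2.
After 0 steps: (0.0000, 1.0000)
After 1 step: (0.4000, 0.6000)
After 2 steps: (0.4800, 0.5200)
After 3 steps: (0.4960, 0.5040)
After 4 steps: (0.4992, 0.5008)
P(in position 2 after 4 steps) = 0.5008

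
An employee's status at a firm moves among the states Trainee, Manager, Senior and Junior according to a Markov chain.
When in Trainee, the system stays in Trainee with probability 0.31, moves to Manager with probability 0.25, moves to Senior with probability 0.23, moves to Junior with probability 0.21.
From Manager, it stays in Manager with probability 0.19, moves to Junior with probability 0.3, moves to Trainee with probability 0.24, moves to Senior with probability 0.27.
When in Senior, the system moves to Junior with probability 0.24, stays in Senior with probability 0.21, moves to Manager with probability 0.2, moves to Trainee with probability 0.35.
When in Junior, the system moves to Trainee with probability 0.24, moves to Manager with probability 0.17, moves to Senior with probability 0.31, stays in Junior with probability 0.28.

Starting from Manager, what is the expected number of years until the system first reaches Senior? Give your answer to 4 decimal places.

3.6964

Let t(s) be the expected number of years to first reach Senior from state s, with t(Senior) = 0. Conditioning on the first year:
t(Trainee) = 1 + 0.31·t(Trainee) + 0.25·t(Manager) + 0.21·t(Junior)
t(Manager) = 1 + 0.24·t(Trainee) + 0.19·t(Manager) + 0.3·t(Junior)
t(Junior) = 1 + 0.24·t(Trainee) + 0.17·t(Manager) + 0.28·t(Junior)
Solving: t(Trainee) = 3.8694, t(Manager) = 3.6964, t(Junior) = 3.5515.
Expected years from Manager to Senior: 3.6964.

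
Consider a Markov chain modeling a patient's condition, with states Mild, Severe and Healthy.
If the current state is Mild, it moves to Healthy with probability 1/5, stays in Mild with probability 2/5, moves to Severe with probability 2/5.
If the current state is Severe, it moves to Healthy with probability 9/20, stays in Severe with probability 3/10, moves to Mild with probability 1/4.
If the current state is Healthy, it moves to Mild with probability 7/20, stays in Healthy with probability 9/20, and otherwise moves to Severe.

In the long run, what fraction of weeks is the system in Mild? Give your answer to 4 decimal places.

0.3371

Let the stationary distribution be π with π = πP and π_1 + π_2 + π_3 = 1.
π_1 = 0.4·π_1 + 0.25·π_2 + 0.35·π_3
π_2 = 0.4·π_1 + 0.3·π_2 + 0.2·π_3
Solving with the normalization constraint gives π = (0.3371, 0.2971, 0.3657).
So the stationary probability of Mild is 0.3371.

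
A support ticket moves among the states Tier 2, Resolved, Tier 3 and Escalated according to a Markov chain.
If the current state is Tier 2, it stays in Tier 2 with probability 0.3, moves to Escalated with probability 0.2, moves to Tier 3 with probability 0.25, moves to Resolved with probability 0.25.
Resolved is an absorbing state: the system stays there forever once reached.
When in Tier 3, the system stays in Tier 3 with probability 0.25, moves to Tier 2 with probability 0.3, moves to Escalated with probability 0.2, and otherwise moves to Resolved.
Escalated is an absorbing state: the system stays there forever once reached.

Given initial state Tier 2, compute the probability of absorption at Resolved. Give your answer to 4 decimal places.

0.5556

Let h(s) be the probability of absorption at Resolved starting from transient state s. Then h(Resolved) = 1 and h(Escalated) = 0. By first-step analysis:
h(Tier 2) = 0.3·h(Tier 2) + 0.25·1 + 0.25·h(Tier 3) + 0.2·0
h(Tier 3) = 0.3·h(Tier 2) + 0.25·1 + 0.25·h(Tier 3) + 0.2·0
Solving: h(Tier 2) = 0.5556, h(Tier 3) = 0.5556.
Starting from Tier 2, the probability is 0.5556.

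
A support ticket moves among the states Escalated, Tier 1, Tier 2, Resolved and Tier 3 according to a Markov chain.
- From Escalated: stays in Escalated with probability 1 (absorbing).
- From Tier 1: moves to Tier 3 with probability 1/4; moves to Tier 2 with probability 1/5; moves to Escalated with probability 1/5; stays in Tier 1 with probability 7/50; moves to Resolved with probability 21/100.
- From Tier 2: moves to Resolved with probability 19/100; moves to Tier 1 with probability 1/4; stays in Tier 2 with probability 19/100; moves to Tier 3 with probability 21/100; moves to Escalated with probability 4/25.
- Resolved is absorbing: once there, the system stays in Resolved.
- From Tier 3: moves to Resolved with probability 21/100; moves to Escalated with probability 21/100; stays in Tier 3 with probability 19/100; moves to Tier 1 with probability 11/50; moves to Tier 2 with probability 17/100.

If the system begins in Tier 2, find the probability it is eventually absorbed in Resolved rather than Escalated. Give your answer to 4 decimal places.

Let h(s) be the probability of absorption at Resolved starting from transient state s. Then h(Resolved) = 1 and h(Escalated) = 0. By first-step analysis:
h(Tier 1) = 0.2·0 + 0.14·h(Tier 1) + 0.2·h(Tier 2) + 0.21·1 + 0.25·h(Tier 3)
h(Tier 2) = 0.16·0 + 0.25·h(Tier 1) + 0.19·h(Tier 2) + 0.19·1 + 0.21·h(Tier 3)
h(Tier 3) = 0.21·0 + 0.22·h(Tier 1) + 0.17·h(Tier 2) + 0.21·1 + 0.19·h(Tier 3)
Solving: h(Tier 1) = 0.5144, h(Tier 2) = 0.5254, h(Tier 3) = 0.5092.
Starting from Tier 2, the probability is 0.5254.

0.5254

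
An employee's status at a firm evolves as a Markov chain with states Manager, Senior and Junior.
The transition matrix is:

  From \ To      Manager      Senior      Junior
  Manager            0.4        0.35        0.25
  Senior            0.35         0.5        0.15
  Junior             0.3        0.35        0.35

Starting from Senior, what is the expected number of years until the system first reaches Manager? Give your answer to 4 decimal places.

2.9358

Let t(s) be the expected number of years to first reach Manager from state s, with t(Manager) = 0. Conditioning on the first year:
t(Senior) = 1 + 0.5·t(Senior) + 0.15·t(Junior)
t(Junior) = 1 + 0.35·t(Senior) + 0.35·t(Junior)
Solving: t(Senior) = 2.9358, t(Junior) = 3.1193.
Expected years from Senior to Manager: 2.9358.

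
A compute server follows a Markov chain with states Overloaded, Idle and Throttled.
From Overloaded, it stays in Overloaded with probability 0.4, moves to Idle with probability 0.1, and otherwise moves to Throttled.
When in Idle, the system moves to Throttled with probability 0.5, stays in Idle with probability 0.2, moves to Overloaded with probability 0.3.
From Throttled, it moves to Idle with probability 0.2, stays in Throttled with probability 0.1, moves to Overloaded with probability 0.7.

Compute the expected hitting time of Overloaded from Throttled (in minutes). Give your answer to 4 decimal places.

Let t(s) be the expected number of minutes to first reach Overloaded from state s, with t(Overloaded) = 0. Conditioning on the first minute:
t(Idle) = 1 + 0.2·t(Idle) + 0.5·t(Throttled)
t(Throttled) = 1 + 0.2·t(Idle) + 0.1·t(Throttled)
Solving: t(Idle) = 2.2581, t(Throttled) = 1.6129.
Expected minutes from Throttled to Overloaded: 1.6129.

1.6129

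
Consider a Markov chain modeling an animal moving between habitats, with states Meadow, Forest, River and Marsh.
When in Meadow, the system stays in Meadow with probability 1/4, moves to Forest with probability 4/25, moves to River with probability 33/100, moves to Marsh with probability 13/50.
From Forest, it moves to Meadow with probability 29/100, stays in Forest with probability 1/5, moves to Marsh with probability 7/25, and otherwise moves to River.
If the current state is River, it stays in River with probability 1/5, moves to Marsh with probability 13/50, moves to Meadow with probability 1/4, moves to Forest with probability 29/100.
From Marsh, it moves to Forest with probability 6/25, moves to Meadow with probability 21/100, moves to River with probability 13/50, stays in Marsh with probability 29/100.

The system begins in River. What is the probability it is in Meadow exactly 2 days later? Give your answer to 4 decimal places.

Propagate the distribution vector 2 days from River.
After 0 days: (0.0000, 0.0000, 1.0000, 0.0000)
After 1 day: (0.2500, 0.2900, 0.2000, 0.2600)
After 2 days: (0.2512, 0.2184, 0.2568, 0.2736)
P(in Meadow after 2 days) = 0.2512

0.2512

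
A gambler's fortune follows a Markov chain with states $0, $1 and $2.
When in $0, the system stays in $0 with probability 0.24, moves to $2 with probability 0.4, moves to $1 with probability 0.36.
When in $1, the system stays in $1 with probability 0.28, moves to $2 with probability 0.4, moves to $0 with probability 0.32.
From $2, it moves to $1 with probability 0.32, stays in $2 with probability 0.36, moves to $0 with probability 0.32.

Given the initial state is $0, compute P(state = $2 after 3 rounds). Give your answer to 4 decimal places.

Propagate the distribution vector 3 rounds from $0.
After 0 rounds: (1.0000, 0.0000, 0.0000)
After 1 round: (0.2400, 0.3600, 0.4000)
After 2 rounds: (0.3008, 0.3152, 0.3840)
After 3 rounds: (0.2959, 0.3194, 0.3846)
P(in $2 after 3 rounds) = 0.3846

0.3846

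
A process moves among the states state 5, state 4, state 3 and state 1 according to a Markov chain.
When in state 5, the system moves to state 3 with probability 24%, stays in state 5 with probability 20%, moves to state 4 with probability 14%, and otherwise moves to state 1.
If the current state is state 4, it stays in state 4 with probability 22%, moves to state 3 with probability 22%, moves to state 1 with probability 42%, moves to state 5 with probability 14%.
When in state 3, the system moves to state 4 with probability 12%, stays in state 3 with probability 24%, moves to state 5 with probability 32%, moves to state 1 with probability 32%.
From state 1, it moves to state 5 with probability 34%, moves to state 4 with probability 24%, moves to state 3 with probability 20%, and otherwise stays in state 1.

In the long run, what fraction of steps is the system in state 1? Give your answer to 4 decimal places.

0.3314

Let the stationary distribution be π with π = πP and π_1 + π_2 + π_3 + π_4 = 1.
π_1 = 0.2·π_1 + 0.14·π_2 + 0.32·π_3 + 0.34·π_4
π_2 = 0.14·π_1 + 0.22·π_2 + 0.12·π_3 + 0.24·π_4
π_3 = 0.24·π_1 + 0.22·π_2 + 0.24·π_3 + 0.2·π_4
Solving with the normalization constraint gives π = (0.2622, 0.1833, 0.2231, 0.3314).
So the stationary probability of state 1 is 0.3314.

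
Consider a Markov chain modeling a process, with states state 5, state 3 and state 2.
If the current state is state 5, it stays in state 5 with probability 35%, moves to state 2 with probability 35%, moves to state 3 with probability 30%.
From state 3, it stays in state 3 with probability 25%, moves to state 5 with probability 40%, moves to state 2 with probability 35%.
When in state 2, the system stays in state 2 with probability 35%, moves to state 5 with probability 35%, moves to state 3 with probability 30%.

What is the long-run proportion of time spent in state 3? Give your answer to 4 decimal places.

0.2857

Let the stationary distribution be π with π = πP and π_1 + π_2 + π_3 = 1.
π_1 = 0.35·π_1 + 0.4·π_2 + 0.35·π_3
π_2 = 0.3·π_1 + 0.25·π_2 + 0.3·π_3
Solving with the normalization constraint gives π = (0.3643, 0.2857, 0.3500).
So the stationary probability of state 3 is 0.2857.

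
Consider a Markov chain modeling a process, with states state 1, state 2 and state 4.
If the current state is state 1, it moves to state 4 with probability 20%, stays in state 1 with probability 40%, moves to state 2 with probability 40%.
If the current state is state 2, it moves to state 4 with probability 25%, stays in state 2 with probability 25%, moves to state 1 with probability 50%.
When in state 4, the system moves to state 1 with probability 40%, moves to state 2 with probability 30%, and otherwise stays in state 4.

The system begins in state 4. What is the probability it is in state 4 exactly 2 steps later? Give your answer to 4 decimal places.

0.2450

Sum over the intermediate state after 1 step:
P = P(state 4→state 1)·P(state 1→state 4) + P(state 4→state 2)·P(state 2→state 4) + P(state 4→state 4)·P(state 4→state 4)
  = 0.4×0.2 + 0.3×0.25 + 0.3×0.3
  = 0.0800 + 0.0750 + 0.0900 = 0.2450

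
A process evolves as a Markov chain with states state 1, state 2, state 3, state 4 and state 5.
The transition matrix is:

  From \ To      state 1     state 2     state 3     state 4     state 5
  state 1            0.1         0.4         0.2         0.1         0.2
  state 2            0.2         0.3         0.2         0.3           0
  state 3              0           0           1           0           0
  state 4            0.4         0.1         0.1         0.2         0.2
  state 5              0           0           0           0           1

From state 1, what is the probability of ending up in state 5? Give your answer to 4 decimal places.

Let h(s) be the probability of absorption at state 5 starting from transient state s. Then h(state 5) = 1 and h(state 3) = 0. By first-step analysis:
h(state 1) = 0.1·h(state 1) + 0.4·h(state 2) + 0.2·0 + 0.1·h(state 4) + 0.2·1
h(state 2) = 0.2·h(state 1) + 0.3·h(state 2) + 0.2·0 + 0.3·h(state 4)
h(state 4) = 0.4·h(state 1) + 0.1·h(state 2) + 0.1·0 + 0.2·h(state 4) + 0.2·1
Solving: h(state 1) = 0.4299, h(state 2) = 0.3403, h(state 4) = 0.5075.
Starting from state 1, the probability is 0.4299.

0.4299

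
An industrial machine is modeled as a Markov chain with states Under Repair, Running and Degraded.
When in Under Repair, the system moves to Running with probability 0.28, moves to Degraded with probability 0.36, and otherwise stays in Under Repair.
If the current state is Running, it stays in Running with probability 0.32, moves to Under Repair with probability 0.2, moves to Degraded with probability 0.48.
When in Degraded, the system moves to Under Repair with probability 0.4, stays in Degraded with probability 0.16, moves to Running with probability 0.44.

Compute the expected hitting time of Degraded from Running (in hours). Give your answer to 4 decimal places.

Let t(s) be the expected number of hours to first reach Degraded from state s, with t(Degraded) = 0. Conditioning on the first hour:
t(Under Repair) = 1 + 0.36·t(Under Repair) + 0.28·t(Running)
t(Running) = 1 + 0.2·t(Under Repair) + 0.32·t(Running)
Solving: t(Under Repair) = 2.5316, t(Running) = 2.2152.
Expected hours from Running to Degraded: 2.2152.

2.2152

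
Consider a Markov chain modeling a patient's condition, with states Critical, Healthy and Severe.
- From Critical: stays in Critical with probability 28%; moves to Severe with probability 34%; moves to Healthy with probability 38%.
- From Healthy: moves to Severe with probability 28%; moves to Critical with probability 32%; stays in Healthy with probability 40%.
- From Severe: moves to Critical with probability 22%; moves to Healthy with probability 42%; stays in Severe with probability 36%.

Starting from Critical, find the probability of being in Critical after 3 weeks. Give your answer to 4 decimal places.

0.2766

Propagate the distribution vector 3 weeks from Critical.
After 0 weeks: (1.0000, 0.0000, 0.0000)
After 1 week: (0.2800, 0.3800, 0.3400)
After 2 weeks: (0.2748, 0.4012, 0.3240)
After 3 weeks: (0.2766, 0.4010, 0.3224)
P(in Critical after 3 weeks) = 0.2766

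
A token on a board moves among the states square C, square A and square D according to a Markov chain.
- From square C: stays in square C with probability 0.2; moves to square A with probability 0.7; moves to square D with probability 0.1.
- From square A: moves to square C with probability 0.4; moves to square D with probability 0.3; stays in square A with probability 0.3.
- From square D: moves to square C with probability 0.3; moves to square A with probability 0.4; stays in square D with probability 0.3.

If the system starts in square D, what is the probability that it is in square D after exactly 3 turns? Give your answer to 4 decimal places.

0.2380

Propagate the distribution vector 3 turns from square D.
After 0 turns: (0.0000, 0.0000, 1.0000)
After 1 turn: (0.3000, 0.4000, 0.3000)
After 2 turns: (0.3100, 0.4500, 0.2400)
After 3 turns: (0.3140, 0.4480, 0.2380)
P(in square D after 3 turns) = 0.2380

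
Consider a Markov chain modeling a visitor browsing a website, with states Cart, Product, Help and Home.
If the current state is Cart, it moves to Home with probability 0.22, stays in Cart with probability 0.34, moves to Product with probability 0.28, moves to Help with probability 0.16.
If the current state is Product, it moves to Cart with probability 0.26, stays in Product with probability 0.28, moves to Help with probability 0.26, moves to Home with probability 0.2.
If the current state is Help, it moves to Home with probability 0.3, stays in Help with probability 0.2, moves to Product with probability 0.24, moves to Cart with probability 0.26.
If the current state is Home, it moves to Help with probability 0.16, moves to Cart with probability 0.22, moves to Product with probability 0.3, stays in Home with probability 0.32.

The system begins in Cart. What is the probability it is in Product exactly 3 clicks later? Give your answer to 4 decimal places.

0.2772

Propagate the distribution vector 3 clicks from Cart.
After 0 clicks: (1.0000, 0.0000, 0.0000, 0.0000)
After 1 click: (0.3400, 0.2800, 0.1600, 0.2200)
After 2 clicks: (0.2784, 0.2780, 0.1944, 0.2492)
After 3 clicks: (0.2723, 0.2772, 0.1956, 0.2549)
P(in Product after 3 clicks) = 0.2772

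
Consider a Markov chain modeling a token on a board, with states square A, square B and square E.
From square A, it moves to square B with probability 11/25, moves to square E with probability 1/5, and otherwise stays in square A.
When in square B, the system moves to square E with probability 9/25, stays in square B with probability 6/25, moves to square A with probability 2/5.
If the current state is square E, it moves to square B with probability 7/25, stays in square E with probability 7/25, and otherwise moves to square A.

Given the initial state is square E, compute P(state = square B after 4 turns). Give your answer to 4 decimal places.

Propagate the distribution vector 4 turns from square E.
After 0 turns: (0.0000, 0.0000, 1.0000)
After 1 turn: (0.4400, 0.2800, 0.2800)
After 2 turns: (0.3936, 0.3392, 0.2672)
After 3 turns: (0.3949, 0.3294, 0.2756)
After 4 turns: (0.3952, 0.3300, 0.2748)
P(in square B after 4 turns) = 0.3300

0.3300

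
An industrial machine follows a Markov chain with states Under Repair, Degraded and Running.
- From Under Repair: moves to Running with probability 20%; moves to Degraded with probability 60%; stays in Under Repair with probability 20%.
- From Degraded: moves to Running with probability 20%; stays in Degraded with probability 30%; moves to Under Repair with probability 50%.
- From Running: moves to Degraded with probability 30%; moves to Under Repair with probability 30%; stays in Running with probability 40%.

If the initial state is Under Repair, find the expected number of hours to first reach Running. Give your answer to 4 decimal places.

Let t(s) be the expected number of hours to first reach Running from state s, with t(Running) = 0. Conditioning on the first hour:
t(Under Repair) = 1 + 0.2·t(Under Repair) + 0.6·t(Degraded)
t(Degraded) = 1 + 0.5·t(Under Repair) + 0.3·t(Degraded)
Solving: t(Under Repair) = 5.0000, t(Degraded) = 5.0000.
Expected hours from Under Repair to Running: 5.0000.

5.0000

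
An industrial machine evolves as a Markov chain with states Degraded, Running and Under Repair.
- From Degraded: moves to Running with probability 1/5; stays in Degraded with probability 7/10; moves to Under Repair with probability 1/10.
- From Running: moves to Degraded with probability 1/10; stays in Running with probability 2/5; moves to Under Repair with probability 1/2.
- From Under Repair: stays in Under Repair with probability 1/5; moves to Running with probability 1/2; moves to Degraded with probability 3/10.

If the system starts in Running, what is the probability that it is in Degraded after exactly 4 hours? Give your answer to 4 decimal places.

0.3514

Propagate the distribution vector 4 hours from Running.
After 0 hours: (0.0000, 1.0000, 0.0000)
After 1 hour: (0.1000, 0.4000, 0.5000)
After 2 hours: (0.2600, 0.4300, 0.3100)
After 3 hours: (0.3180, 0.3790, 0.3030)
After 4 hours: (0.3514, 0.3667, 0.2819)
P(in Degraded after 4 hours) = 0.3514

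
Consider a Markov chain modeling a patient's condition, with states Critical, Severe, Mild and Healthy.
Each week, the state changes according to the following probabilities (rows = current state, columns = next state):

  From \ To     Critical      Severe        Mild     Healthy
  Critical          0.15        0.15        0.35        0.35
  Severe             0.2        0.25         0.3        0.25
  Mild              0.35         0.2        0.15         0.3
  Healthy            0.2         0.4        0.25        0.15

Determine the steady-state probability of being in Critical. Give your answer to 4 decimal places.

Let the stationary distribution be π with π = πP and π_1 + π_2 + π_3 + π_4 = 1.
π_1 = 0.15·π_1 + 0.2·π_2 + 0.35·π_3 + 0.2·π_4
π_2 = 0.15·π_1 + 0.25·π_2 + 0.2·π_3 + 0.4·π_4
π_3 = 0.35·π_1 + 0.3·π_2 + 0.15·π_3 + 0.25·π_4
Solving with the normalization constraint gives π = (0.2275, 0.2532, 0.2595, 0.2598).
So the stationary probability of Critical is 0.2275.

0.2275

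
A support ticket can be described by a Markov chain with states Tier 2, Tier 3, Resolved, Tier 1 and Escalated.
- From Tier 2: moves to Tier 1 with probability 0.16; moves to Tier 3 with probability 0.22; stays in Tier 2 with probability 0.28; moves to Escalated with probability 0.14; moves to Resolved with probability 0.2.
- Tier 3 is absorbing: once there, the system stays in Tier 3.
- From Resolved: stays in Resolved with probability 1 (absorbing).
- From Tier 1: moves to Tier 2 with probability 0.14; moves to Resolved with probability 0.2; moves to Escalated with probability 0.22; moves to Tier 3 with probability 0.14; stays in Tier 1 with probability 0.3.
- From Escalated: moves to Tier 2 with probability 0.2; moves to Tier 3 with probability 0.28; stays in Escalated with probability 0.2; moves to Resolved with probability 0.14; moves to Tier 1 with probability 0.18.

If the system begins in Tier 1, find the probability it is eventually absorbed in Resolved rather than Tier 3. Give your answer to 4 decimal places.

Let h(s) be the probability of absorption at Resolved starting from transient state s. Then h(Resolved) = 1 and h(Tier 3) = 0. By first-step analysis:
h(Tier 2) = 0.28·h(Tier 2) + 0.22·0 + 0.2·1 + 0.16·h(Tier 1) + 0.14·h(Escalated)
h(Tier 1) = 0.14·h(Tier 2) + 0.14·0 + 0.2·1 + 0.3·h(Tier 1) + 0.22·h(Escalated)
h(Escalated) = 0.2·h(Tier 2) + 0.28·0 + 0.14·1 + 0.18·h(Tier 1) + 0.2·h(Escalated)
Solving: h(Tier 2) = 0.4696, h(Tier 1) = 0.5074, h(Escalated) = 0.4066.
Starting from Tier 1, the probability is 0.5074.

0.5074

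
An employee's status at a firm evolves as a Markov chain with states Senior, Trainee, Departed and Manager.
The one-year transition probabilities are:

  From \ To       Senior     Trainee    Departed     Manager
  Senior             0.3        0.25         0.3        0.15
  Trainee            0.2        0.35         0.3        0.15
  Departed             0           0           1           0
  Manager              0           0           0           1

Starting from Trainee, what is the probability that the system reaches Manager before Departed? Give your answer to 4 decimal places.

Let h(s) be the probability of absorption at Manager starting from transient state s. Then h(Manager) = 1 and h(Departed) = 0. By first-step analysis:
h(Senior) = 0.3·h(Senior) + 0.25·h(Trainee) + 0.3·0 + 0.15·1
h(Trainee) = 0.2·h(Senior) + 0.35·h(Trainee) + 0.3·0 + 0.15·1
Solving: h(Senior) = 0.3333, h(Trainee) = 0.3333.
Starting from Trainee, the probability is 0.3333.

0.3333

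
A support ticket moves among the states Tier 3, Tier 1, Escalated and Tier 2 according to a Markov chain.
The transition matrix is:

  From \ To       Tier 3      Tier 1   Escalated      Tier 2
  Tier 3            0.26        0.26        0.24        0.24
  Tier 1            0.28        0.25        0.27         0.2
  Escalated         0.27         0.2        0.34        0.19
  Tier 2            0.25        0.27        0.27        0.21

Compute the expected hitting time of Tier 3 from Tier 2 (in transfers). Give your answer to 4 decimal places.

3.8001

Let t(s) be the expected number of transfers to first reach Tier 3 from state s, with t(Tier 3) = 0. Conditioning on the first transfer:
t(Tier 1) = 1 + 0.25·t(Tier 1) + 0.27·t(Escalated) + 0.2·t(Tier 2)
t(Escalated) = 1 + 0.2·t(Tier 1) + 0.34·t(Escalated) + 0.19·t(Tier 2)
t(Tier 2) = 1 + 0.27·t(Tier 1) + 0.27·t(Escalated) + 0.21·t(Tier 2)
Solving: t(Tier 1) = 3.6883, t(Escalated) = 3.7268, t(Tier 2) = 3.8001.
Expected transfers from Tier 2 to Tier 3: 3.8001.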